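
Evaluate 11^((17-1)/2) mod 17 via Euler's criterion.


p = 17 is prime and the exponent is (p-1)/2 = 8, so by Euler's criterion 11^8 = (11/17) = +1 or -1 mod 17.
Compute by square-and-multiply:
  8 = 8 (binary 1000)
  Repeated squaring mod 17: 11^1 = 11, 11^2 = 2, 11^4 = 4, 11^8 = 16
  11^8 = 16 mod 17
Result 16 = p - 1 = -1 mod 17: 11 is a quadratic non-residue mod 17. As a residue in [0, p-1] the value is 16.
11^8 mod 17 = 16

16


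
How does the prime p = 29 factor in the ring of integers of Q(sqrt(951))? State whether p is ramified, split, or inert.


K = Q(sqrt(951)). Since d mod 4 = 3, disc(K) = 3804.
Check p | disc: 3804 mod 29 = 5.
p does not divide disc. Compute Legendre symbol (d/p):
23^((29-1)/2) mod 29 = 1
(d/p) = 1, so p splits: (p) = P*P' with e=1, f=1, g=2.
Therefore p is split.

split


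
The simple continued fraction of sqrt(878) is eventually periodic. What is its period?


Run the CF algorithm for sqrt(878).
a_0 = floor(sqrt(878)) = 29; set m_0=0, q_0=1.
Recurrence: m' = q*a - m,  q' = (d - m'^2)/q,  a' = floor((a_0 + m')/q').
  step 1: m=29, q=37, a=1
  step 2: m=8, q=22, a=1
  step 3: m=14, q=31, a=1
  step 4: m=17, q=19, a=2
  step 5: m=21, q=23, a=2
  step 6: m=25, q=11, a=4
  step 7: m=19, q=47, a=1
  step 8: m=28, q=2, a=28
  step 9: m=28, q=47, a=1
  step 10: m=19, q=11, a=4
  step 11: m=25, q=23, a=2
  step 12: m=21, q=19, a=2
  step 13: m=17, q=31, a=1
  step 14: m=14, q=22, a=1
  step 15: m=8, q=37, a=1
  step 16: m=29, q=1, a=58
a_16 = 2*a_0 = 58, so the period closes here.
sqrt(878) = [29; 1, 1, 1, 2, 2, 4, 1, 28, 1, 4, 2, 2, 1, 1, 1, 58]
Period length = 16

16


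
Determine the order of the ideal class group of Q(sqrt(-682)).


K = Q(sqrt(-682)). d mod 4 = 2, so D = disc(K) = 4d = -2728
h(K) equals the number of primitive reduced positive-definite forms (a, b, c) = a*x^2 + b*x*y + c*y^2 with b^2 - 4ac = D,
where reduced means |b| <= a <= c, with b >= 0 whenever |b| = a or a = c, and primitive means gcd(a, b, c) = 1.
Reduced forces 3a^2 <= |D| = 2728, so 1 <= a <= 30; b must have the parity of D, and c = (b^2 - D)/(4a) must be an integer >= a.
Enumerate a = 1..30, b in [-a, a]:
  a=1: (1, 0, 682)  [1]
  a=2: (2, 0, 341)  [1]
  a=3..6: none
  a=7: (7, -4, 98), (7, 4, 98)  [2]
  a=8..10: none
  a=11: (11, 0, 62)  [1]
  a=12..13: none
  a=14: (14, -4, 49), (14, 4, 49)  [2]
  a=15..16: none
  a=17: (17, -14, 43), (17, 14, 43)  [2]
  a=18..21: none
  a=22: (22, 0, 31)  [1]
  a=23: (23, -20, 34), (23, 20, 34)  [2]
  a=24..30: none
Total reduced forms: 1 + 1 + 2 + 1 + 2 + 2 + 1 + 2 = 12
h = 12

12


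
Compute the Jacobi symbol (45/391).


Compute (45/391) via quadratic reciprocity:
  reciprocity: (45/391) -> +(391/45)
  reduce: (31/45)
  reciprocity: (31/45) -> +(45/31)
  reduce: (14/31)
  pull out 2: (2/31) = +1  (since 31 mod 8 = 7)
  reciprocity: (7/31) -> -(31/7)
  reduce: (3/7)
  reciprocity: (3/7) -> -(7/3)
  reduce: (1/3)
  (1/3) = 1
Product of signs = 1

1


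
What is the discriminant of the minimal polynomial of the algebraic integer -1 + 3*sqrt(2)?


The element -1 + 3*sqrt(2) has minimal polynomial:
x^2 + 2*x - 17
Discriminant = (2)^2 - 4*(-17)
= 4 + 68
= 72

72


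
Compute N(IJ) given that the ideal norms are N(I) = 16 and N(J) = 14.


N(IJ) = N(I) * N(J)
= 16 * 14
= 224

224


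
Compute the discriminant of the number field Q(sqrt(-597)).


For K = Q(sqrt(d)) with d squarefree: disc(K) = d if d = 1 mod 4, and disc(K) = 4d if d = 2 or 3 mod 4.
Here d = -597, and d mod 4 = 3.
d = 3 mod 4, not 1 (O_K = Z[sqrt(d)]), so disc(K) = 4d = 4 * (-597) = -2388

-2388


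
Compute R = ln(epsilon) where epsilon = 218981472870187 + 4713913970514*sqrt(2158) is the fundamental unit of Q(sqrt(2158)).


epsilon = 218981472870187 + 4713913970514*sqrt(2158)
= 4.3796e+14
R = ln(4.3796e+14)
= 33.7132

33.7132


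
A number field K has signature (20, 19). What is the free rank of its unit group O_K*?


By Dirichlet's unit theorem:
rank = r1 + r2 - 1
= 20 + 19 - 1
= 38

38


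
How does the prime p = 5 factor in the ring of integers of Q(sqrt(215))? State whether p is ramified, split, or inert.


K = Q(sqrt(215)). Since d mod 4 = 3, disc(K) = 860.
Check p | disc: 860 mod 5 = 0.
p divides disc, so p ramifies: (p) = P^2 with e=2, f=1, g=1.
Therefore p is ramified.

ramified


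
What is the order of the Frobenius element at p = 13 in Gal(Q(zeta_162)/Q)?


The Frobenius at p in Gal(Q(zeta_n)/Q) = (Z/nZ)* is the class of p, so its order is ord_162(13), the smallest k >= 1 with 13^k = 1 mod 162.
n = 162 = 2 * 3^4, phi(162) = 54; the order divides phi(n).
Divisors of 54: 1, 2, 3, 6, 9, 18, 27, 54
Repeated squaring mod 162: 13^1 = 13, 13^2 = 7, 13^4 = 49, 13^8 = 133, 13^16 = 31, 13^32 = 151
Test divisors in increasing order:
  k=1: 13^1 = 13 mod 162
  k=2: 13^2 = 7 mod 162
  k=3: 13^3 = 7 * 13 = 91 mod 162
  k=6: 13^6 = 49 * 7 = 19 mod 162
  k=9: 13^9 = 133 * 13 = 109 mod 162
  k=18: 13^18 = 31 * 7 = 55 mod 162
  k=27: 13^27 = 31 * 133 * 7 * 13 = 1 mod 162  <- first divisor giving 1
Order = 27

27


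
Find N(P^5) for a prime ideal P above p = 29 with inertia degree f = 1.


N(P^a) = p^(a*f)
= 29^(5*1)
= 29^5
= 20511149

20511149


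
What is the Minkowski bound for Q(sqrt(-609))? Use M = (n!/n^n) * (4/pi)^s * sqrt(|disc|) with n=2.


d = -609, d mod 4 = 3, so disc(K) = 4d = -2436; |disc(K)| = 2436
Imaginary quadratic field, so n = 2, s = r2 = 1, r1 = 0
M = (n!/n^n) * (4/pi)^s * sqrt(|disc(K)|) = (2!/2^2) * (4/pi)^1 * sqrt(2436)
= 0.5 * 1.273240 * 49.355851
= 31.4209

31.4209


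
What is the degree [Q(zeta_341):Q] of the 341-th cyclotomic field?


The degree equals Euler's totient phi(341).
341 = 11 * 31
phi(341) = 300

300


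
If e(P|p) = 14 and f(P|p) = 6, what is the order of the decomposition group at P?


|D_P| = e * f
= 14 * 6
= 84

84


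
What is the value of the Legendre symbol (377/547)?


p = 547 is prime, so compute (377/547) with the reciprocity algorithm (Jacobi-symbol steps: pull out 2s via (2/n), flip via reciprocity, reduce):
  reciprocity: (377/547) -> +(547/377)
  reduce: (170/377)
  pull out 2: (2/377) = +1  (since 377 mod 8 = 1)
  reciprocity: (85/377) -> +(377/85)
  reduce: (37/85)
  reciprocity: (37/85) -> +(85/37)
  reduce: (11/37)
  reciprocity: (11/37) -> +(37/11)
  reduce: (4/11)
  pull out 2: (2/11) = -1  (since 11 mod 8 = 3)
  pull out 2: (2/11) = -1  (since 11 mod 8 = 3)
  (1/11) = 1
Product of signs = 1
(377/547) = 1

1


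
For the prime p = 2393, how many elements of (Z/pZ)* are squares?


For prime p, the number of non-zero quadratic residues is (p-1)/2.
= (2393-1)/2
= 1196

1196


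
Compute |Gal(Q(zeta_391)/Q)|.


|Gal(Q(zeta_391)/Q)| = phi(391)
= 352

352


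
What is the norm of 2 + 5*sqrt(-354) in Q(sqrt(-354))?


N(a + b*sqrt(d)) = a^2 - d*b^2
= (2)^2 - (-354)*(5)^2
= 4 + 8850
= 8854

8854


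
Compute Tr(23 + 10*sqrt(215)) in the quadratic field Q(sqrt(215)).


Tr(a + b*sqrt(d)) = (a + b*sqrt(d)) + (a - b*sqrt(d)) = 2a
= 2 * (23)
= 46

46


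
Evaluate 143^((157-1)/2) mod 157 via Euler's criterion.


p = 157 is prime and the exponent is (p-1)/2 = 78, so by Euler's criterion 143^78 = (143/157) = +1 or -1 mod 157.
Compute by square-and-multiply:
  78 = 64 + 8 + 4 + 2 (binary 1001110)
  Repeated squaring mod 157: 143^1 = 143, 143^2 = 39, 143^4 = 108, 143^8 = 46, 143^16 = 75, 143^32 = 130, 143^64 = 101
  143^78 = 143^64 * 143^8 * 143^4 * 143^2 = 101 * 46 * 108 * 39 mod 157
    101 * 46 = 4646 = 93 mod 157
    93 * 108 = 10044 = 153 mod 157
    153 * 39 = 5967 = 1 mod 157
  143^78 = 1 mod 157
Result 1: 143 is a quadratic residue mod 157.
143^78 mod 157 = 1

1


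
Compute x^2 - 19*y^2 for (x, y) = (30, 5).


x^2 - d*y^2
= 30^2 - 19*5^2
= 900 - 475
= 425

425


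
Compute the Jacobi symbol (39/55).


Compute (39/55) via quadratic reciprocity:
  reciprocity: (39/55) -> -(55/39)
  reduce: (16/39)
  pull out 2: (2/39) = +1  (since 39 mod 8 = 7)
  pull out 2: (2/39) = +1  (since 39 mod 8 = 7)
  pull out 2: (2/39) = +1  (since 39 mod 8 = 7)
  pull out 2: (2/39) = +1  (since 39 mod 8 = 7)
  (1/39) = 1
Product of signs = -1

-1


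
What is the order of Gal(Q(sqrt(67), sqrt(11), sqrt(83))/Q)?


The 3 square roots of distinct primes are multiplicatively independent over Q,
so [K:Q] = 2^3 and Gal(K/Q) is isomorphic to (Z/2Z)^3.
|Gal| = 2^3 = 8

8


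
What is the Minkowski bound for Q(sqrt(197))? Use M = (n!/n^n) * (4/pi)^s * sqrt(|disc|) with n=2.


d = 197, d mod 4 = 1, so disc(K) = d = 197; |disc(K)| = 197
Real quadratic field, so n = 2, s = r2 = 0, r1 = 2
M = (n!/n^n) * (4/pi)^s * sqrt(|disc(K)|) = (2!/2^2) * (4/pi)^0 * sqrt(197)
= 0.5 * 1.000000 * 14.035669
= 7.0178

7.0178


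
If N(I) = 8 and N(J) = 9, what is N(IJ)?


N(IJ) = N(I) * N(J)
= 8 * 9
= 72

72


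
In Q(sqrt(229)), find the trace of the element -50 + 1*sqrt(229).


Tr(a + b*sqrt(d)) = (a + b*sqrt(d)) + (a - b*sqrt(d)) = 2a
= 2 * (-50)
= -100

-100


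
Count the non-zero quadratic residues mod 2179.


For prime p, the number of non-zero quadratic residues is (p-1)/2.
= (2179-1)/2
= 1089

1089


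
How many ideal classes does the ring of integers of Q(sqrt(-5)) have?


K = Q(sqrt(-5)). d mod 4 = 3, so D = disc(K) = 4d = -20
h(K) equals the number of primitive reduced positive-definite forms (a, b, c) = a*x^2 + b*x*y + c*y^2 with b^2 - 4ac = D,
where reduced means |b| <= a <= c, with b >= 0 whenever |b| = a or a = c, and primitive means gcd(a, b, c) = 1.
Reduced forces 3a^2 <= |D| = 20, so 1 <= a <= 2; b must have the parity of D, and c = (b^2 - D)/(4a) must be an integer >= a.
Enumerate a = 1..2, b in [-a, a]:
  a=1: (1, 0, 5)  [1]
  a=2: (2, 2, 3)  [1]
Total reduced forms: 1 + 1 = 2
h = 2

2


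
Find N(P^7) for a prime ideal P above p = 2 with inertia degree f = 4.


N(P^a) = p^(a*f)
= 2^(7*4)
= 2^28
= 268435456

268435456


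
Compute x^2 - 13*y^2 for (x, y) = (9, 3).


x^2 - d*y^2
= 9^2 - 13*3^2
= 81 - 117
= -36

-36


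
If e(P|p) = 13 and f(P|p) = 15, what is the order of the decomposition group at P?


|D_P| = e * f
= 13 * 15
= 195

195


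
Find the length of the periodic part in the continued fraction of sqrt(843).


Run the CF algorithm for sqrt(843).
a_0 = floor(sqrt(843)) = 29; set m_0=0, q_0=1.
Recurrence: m' = q*a - m,  q' = (d - m'^2)/q,  a' = floor((a_0 + m')/q').
  step 1: m=29, q=2, a=29
  step 2: m=29, q=1, a=58
a_2 = 2*a_0 = 58, so the period closes here.
sqrt(843) = [29; 29, 58]
Period length = 2

2


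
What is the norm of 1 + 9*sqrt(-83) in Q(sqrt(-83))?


N(a + b*sqrt(d)) = a^2 - d*b^2
= (1)^2 - (-83)*(9)^2
= 1 + 6723
= 6724

6724


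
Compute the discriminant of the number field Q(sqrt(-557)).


For K = Q(sqrt(d)) with d squarefree: disc(K) = d if d = 1 mod 4, and disc(K) = 4d if d = 2 or 3 mod 4.
Here d = -557, and d mod 4 = 3.
d = 3 mod 4, not 1 (O_K = Z[sqrt(d)]), so disc(K) = 4d = 4 * (-557) = -2228

-2228


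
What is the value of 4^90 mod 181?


p = 181 is prime and the exponent is (p-1)/2 = 90, so by Euler's criterion 4^90 = (4/181) = +1 or -1 mod 181.
Compute by square-and-multiply:
  90 = 64 + 16 + 8 + 2 (binary 1011010)
  Repeated squaring mod 181: 4^1 = 4, 4^2 = 16, 4^4 = 75, 4^8 = 14, 4^16 = 15, 4^32 = 44, 4^64 = 126
  4^90 = 4^64 * 4^16 * 4^8 * 4^2 = 126 * 15 * 14 * 16 mod 181
    126 * 15 = 1890 = 80 mod 181
    80 * 14 = 1120 = 34 mod 181
    34 * 16 = 544 = 1 mod 181
  4^90 = 1 mod 181
Result 1: 4 is a quadratic residue mod 181.
4^90 mod 181 = 1

1


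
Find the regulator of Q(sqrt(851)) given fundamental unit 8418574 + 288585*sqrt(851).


epsilon = 8418574 + 288585*sqrt(851)
= 1.6837e+07
R = ln(1.6837e+07)
= 16.6391

16.6391


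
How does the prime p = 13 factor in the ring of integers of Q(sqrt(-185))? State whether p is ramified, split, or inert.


K = Q(sqrt(-185)). Since d mod 4 = 3, disc(K) = -740.
Check p | disc: -740 mod 13 = 1.
p does not divide disc. Compute Legendre symbol (d/p):
10^((13-1)/2) mod 13 = 1
(d/p) = 1, so p splits: (p) = P*P' with e=1, f=1, g=2.
Therefore p is split.

split


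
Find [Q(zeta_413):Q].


The degree equals Euler's totient phi(413).
413 = 7 * 59
phi(413) = 348

348


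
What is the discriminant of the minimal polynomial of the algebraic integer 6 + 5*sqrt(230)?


The element 6 + 5*sqrt(230) has minimal polynomial:
x^2 - 12*x - 5714
Discriminant = (-12)^2 - 4*(-5714)
= 144 + 22856
= 23000

23000


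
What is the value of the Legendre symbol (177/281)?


p = 281 is prime, so compute (177/281) with the reciprocity algorithm (Jacobi-symbol steps: pull out 2s via (2/n), flip via reciprocity, reduce):
  reciprocity: (177/281) -> +(281/177)
  reduce: (104/177)
  pull out 2: (2/177) = +1  (since 177 mod 8 = 1)
  pull out 2: (2/177) = +1  (since 177 mod 8 = 1)
  pull out 2: (2/177) = +1  (since 177 mod 8 = 1)
  reciprocity: (13/177) -> +(177/13)
  reduce: (8/13)
  pull out 2: (2/13) = -1  (since 13 mod 8 = 5)
  pull out 2: (2/13) = -1  (since 13 mod 8 = 5)
  pull out 2: (2/13) = -1  (since 13 mod 8 = 5)
  (1/13) = 1
Product of signs = -1
(177/281) = -1

-1


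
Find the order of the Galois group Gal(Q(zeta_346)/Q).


|Gal(Q(zeta_346)/Q)| = phi(346)
= 172

172


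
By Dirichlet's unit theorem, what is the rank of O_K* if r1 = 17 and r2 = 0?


By Dirichlet's unit theorem:
rank = r1 + r2 - 1
= 17 + 0 - 1
= 16

16


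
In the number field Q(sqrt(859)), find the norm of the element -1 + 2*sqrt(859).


N(a + b*sqrt(d)) = a^2 - d*b^2
= (-1)^2 - (859)*(2)^2
= 1 - 3436
= -3435

-3435


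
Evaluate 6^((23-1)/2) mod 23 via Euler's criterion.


p = 23 is prime and the exponent is (p-1)/2 = 11, so by Euler's criterion 6^11 = (6/23) = +1 or -1 mod 23.
Compute by square-and-multiply:
  11 = 8 + 2 + 1 (binary 1011)
  Repeated squaring mod 23: 6^1 = 6, 6^2 = 13, 6^4 = 8, 6^8 = 18
  6^11 = 6^8 * 6^2 * 6^1 = 18 * 13 * 6 mod 23
    18 * 13 = 234 = 4 mod 23
    4 * 6 = 24 = 1 mod 23
  6^11 = 1 mod 23
Result 1: 6 is a quadratic residue mod 23.
6^11 mod 23 = 1

1


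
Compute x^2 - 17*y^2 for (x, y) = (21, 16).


x^2 - d*y^2
= 21^2 - 17*16^2
= 441 - 4352
= -3911

-3911


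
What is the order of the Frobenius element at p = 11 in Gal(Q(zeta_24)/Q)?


The Frobenius at p in Gal(Q(zeta_n)/Q) = (Z/nZ)* is the class of p, so its order is ord_24(11), the smallest k >= 1 with 11^k = 1 mod 24.
n = 24 = 2^3 * 3, phi(24) = 8; the order divides phi(n).
Divisors of 8: 1, 2, 4, 8
Repeated squaring mod 24: 11^1 = 11, 11^2 = 1, 11^4 = 1, 11^8 = 1
Test divisors in increasing order:
  k=1: 11^1 = 11 mod 24
  k=2: 11^2 = 1 mod 24  <- first divisor giving 1
Order = 2

2


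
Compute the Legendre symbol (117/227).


p = 227 is prime, so compute (117/227) with the reciprocity algorithm (Jacobi-symbol steps: pull out 2s via (2/n), flip via reciprocity, reduce):
  reciprocity: (117/227) -> +(227/117)
  reduce: (110/117)
  pull out 2: (2/117) = -1  (since 117 mod 8 = 5)
  reciprocity: (55/117) -> +(117/55)
  reduce: (7/55)
  reciprocity: (7/55) -> -(55/7)
  reduce: (6/7)
  pull out 2: (2/7) = +1  (since 7 mod 8 = 7)
  reciprocity: (3/7) -> -(7/3)
  reduce: (1/3)
  (1/3) = 1
Product of signs = -1
(117/227) = -1

-1


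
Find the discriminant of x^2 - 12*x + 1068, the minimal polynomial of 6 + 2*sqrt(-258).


The element 6 + 2*sqrt(-258) has minimal polynomial:
x^2 - 12*x + 1068
Discriminant = (-12)^2 - 4*(1068)
= 144 - 4272
= -4128

-4128


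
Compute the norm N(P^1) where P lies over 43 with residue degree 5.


N(P^a) = p^(a*f)
= 43^(1*5)
= 43^5
= 147008443

147008443


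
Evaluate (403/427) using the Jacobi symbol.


Compute (403/427) via quadratic reciprocity:
  reciprocity: (403/427) -> -(427/403)
  reduce: (24/403)
  pull out 2: (2/403) = -1  (since 403 mod 8 = 3)
  pull out 2: (2/403) = -1  (since 403 mod 8 = 3)
  pull out 2: (2/403) = -1  (since 403 mod 8 = 3)
  reciprocity: (3/403) -> -(403/3)
  reduce: (1/3)
  (1/3) = 1
Product of signs = -1

-1


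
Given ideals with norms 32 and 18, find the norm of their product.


N(IJ) = N(I) * N(J)
= 32 * 18
= 576

576


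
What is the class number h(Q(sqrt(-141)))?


K = Q(sqrt(-141)). d mod 4 = 3, so D = disc(K) = 4d = -564
h(K) equals the number of primitive reduced positive-definite forms (a, b, c) = a*x^2 + b*x*y + c*y^2 with b^2 - 4ac = D,
where reduced means |b| <= a <= c, with b >= 0 whenever |b| = a or a = c, and primitive means gcd(a, b, c) = 1.
Reduced forces 3a^2 <= |D| = 564, so 1 <= a <= 13; b must have the parity of D, and c = (b^2 - D)/(4a) must be an integer >= a.
Enumerate a = 1..13, b in [-a, a]:
  a=1: (1, 0, 141)  [1]
  a=2: (2, 2, 71)  [1]
  a=3: (3, 0, 47)  [1]
  a=4: none
  a=5: (5, -4, 29), (5, 4, 29)  [2]
  a=6: (6, 6, 25)  [1]
  a=7..9: none
  a=10: (10, -6, 15), (10, 6, 15)  [2]
  a=11..13: none
Total reduced forms: 1 + 1 + 1 + 2 + 1 + 2 = 8
h = 8

8


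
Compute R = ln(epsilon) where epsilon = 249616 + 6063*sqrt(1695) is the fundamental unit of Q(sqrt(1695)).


epsilon = 249616 + 6063*sqrt(1695)
= 499232.0000
R = ln(499232.0000)
= 13.1208

13.1208


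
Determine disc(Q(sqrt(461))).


For K = Q(sqrt(d)) with d squarefree: disc(K) = d if d = 1 mod 4, and disc(K) = 4d if d = 2 or 3 mod 4.
Here d = 461, and d mod 4 = 1.
d = 1 mod 4 (O_K = Z[(1+sqrt(d))/2]), so disc(K) = d = 461

461


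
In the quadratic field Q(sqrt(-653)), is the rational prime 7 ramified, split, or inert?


K = Q(sqrt(-653)). Since d mod 4 = 3, disc(K) = -2612.
Check p | disc: -2612 mod 7 = 6.
p does not divide disc. Compute Legendre symbol (d/p):
5^((7-1)/2) mod 7 = -1
(d/p) = -1, so p is inert: (p) stays prime with e=1, f=2, g=1.
Therefore p is inert.

inert


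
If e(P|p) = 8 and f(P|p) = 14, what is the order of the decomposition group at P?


|D_P| = e * f
= 8 * 14
= 112

112


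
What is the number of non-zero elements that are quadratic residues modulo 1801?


For prime p, the number of non-zero quadratic residues is (p-1)/2.
= (1801-1)/2
= 900

900


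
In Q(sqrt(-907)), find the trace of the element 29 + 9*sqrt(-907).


Tr(a + b*sqrt(d)) = (a + b*sqrt(d)) + (a - b*sqrt(d)) = 2a
= 2 * (29)
= 58

58


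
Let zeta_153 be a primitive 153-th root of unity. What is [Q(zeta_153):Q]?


The degree equals Euler's totient phi(153).
153 = 3^2 * 17
phi(153) = 96

96


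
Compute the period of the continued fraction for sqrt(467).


Run the CF algorithm for sqrt(467).
a_0 = floor(sqrt(467)) = 21; set m_0=0, q_0=1.
Recurrence: m' = q*a - m,  q' = (d - m'^2)/q,  a' = floor((a_0 + m')/q').
  step 1: m=21, q=26, a=1
  step 2: m=5, q=17, a=1
  step 3: m=12, q=19, a=1
  step 4: m=7, q=22, a=1
  step 5: m=15, q=11, a=3
  step 6: m=18, q=13, a=3
  step 7: m=21, q=2, a=21
  step 8: m=21, q=13, a=3
  step 9: m=18, q=11, a=3
  step 10: m=15, q=22, a=1
  step 11: m=7, q=19, a=1
  step 12: m=12, q=17, a=1
  step 13: m=5, q=26, a=1
  step 14: m=21, q=1, a=42
a_14 = 2*a_0 = 42, so the period closes here.
sqrt(467) = [21; 1, 1, 1, 1, 3, 3, 21, 3, 3, 1, 1, 1, 1, 42]
Period length = 14

14


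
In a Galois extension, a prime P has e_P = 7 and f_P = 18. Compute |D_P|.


|D_P| = e * f
= 7 * 18
= 126

126


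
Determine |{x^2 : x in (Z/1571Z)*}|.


For prime p, the number of non-zero quadratic residues is (p-1)/2.
= (1571-1)/2
= 785

785


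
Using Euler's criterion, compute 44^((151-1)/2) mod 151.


p = 151 is prime and the exponent is (p-1)/2 = 75, so by Euler's criterion 44^75 = (44/151) = +1 or -1 mod 151.
Compute by square-and-multiply:
  75 = 64 + 8 + 2 + 1 (binary 1001011)
  Repeated squaring mod 151: 44^1 = 44, 44^2 = 124, 44^4 = 125, 44^8 = 72, 44^16 = 50, 44^32 = 84, 44^64 = 110
  44^75 = 44^64 * 44^8 * 44^2 * 44^1 = 110 * 72 * 124 * 44 mod 151
    110 * 72 = 7920 = 68 mod 151
    68 * 124 = 8432 = 127 mod 151
    127 * 44 = 5588 = 1 mod 151
  44^75 = 1 mod 151
Result 1: 44 is a quadratic residue mod 151.
44^75 mod 151 = 1

1


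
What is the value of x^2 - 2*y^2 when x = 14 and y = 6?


x^2 - d*y^2
= 14^2 - 2*6^2
= 196 - 72
= 124

124


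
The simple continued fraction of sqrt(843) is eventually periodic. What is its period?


Run the CF algorithm for sqrt(843).
a_0 = floor(sqrt(843)) = 29; set m_0=0, q_0=1.
Recurrence: m' = q*a - m,  q' = (d - m'^2)/q,  a' = floor((a_0 + m')/q').
  step 1: m=29, q=2, a=29
  step 2: m=29, q=1, a=58
a_2 = 2*a_0 = 58, so the period closes here.
sqrt(843) = [29; 29, 58]
Period length = 2

2


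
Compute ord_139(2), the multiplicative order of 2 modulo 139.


We want ord_139(2), the smallest k >= 1 with 2^k = 1 mod 139.
n = 139 = 139, phi(139) = 138; the order divides phi(n).
Divisors of 138: 1, 2, 3, 6, 23, 46, 69, 138
Repeated squaring mod 139: 2^1 = 2, 2^2 = 4, 2^4 = 16, 2^8 = 117, 2^16 = 67, 2^32 = 41, 2^64 = 13, 2^128 = 30
Test divisors in increasing order:
  k=1: 2^1 = 2 mod 139
  k=2: 2^2 = 4 mod 139
  k=3: 2^3 = 4 * 2 = 8 mod 139
  k=6: 2^6 = 16 * 4 = 64 mod 139
  k=23: 2^23 = 67 * 16 * 4 * 2 = 97 mod 139
  k=46: 2^46 = 41 * 117 * 16 * 4 = 96 mod 139
  k=69: 2^69 = 13 * 16 * 2 = 138 mod 139
  k=138: 2^138 = 30 * 117 * 4 = 1 mod 139  <- first divisor giving 1
Order = 138

138


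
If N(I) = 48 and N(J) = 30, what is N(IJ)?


N(IJ) = N(I) * N(J)
= 48 * 30
= 1440

1440


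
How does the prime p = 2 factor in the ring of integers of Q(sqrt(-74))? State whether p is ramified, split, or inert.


K = Q(sqrt(-74)). Since d mod 4 = 2, disc(K) = -296.
Check p | disc: -296 mod 2 = 0.
p divides disc, so p ramifies: (p) = P^2 with e=2, f=1, g=1.
Therefore p is ramified.

ramified


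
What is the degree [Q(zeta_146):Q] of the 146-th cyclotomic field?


The degree equals Euler's totient phi(146).
146 = 2 * 73
phi(146) = 72

72


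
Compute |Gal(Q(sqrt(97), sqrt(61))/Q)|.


The 2 square roots of distinct primes are multiplicatively independent over Q,
so [K:Q] = 2^2 and Gal(K/Q) is isomorphic to (Z/2Z)^2.
|Gal| = 2^2 = 4

4


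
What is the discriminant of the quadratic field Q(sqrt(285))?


For K = Q(sqrt(d)) with d squarefree: disc(K) = d if d = 1 mod 4, and disc(K) = 4d if d = 2 or 3 mod 4.
Here d = 285, and d mod 4 = 1.
d = 1 mod 4 (O_K = Z[(1+sqrt(d))/2]), so disc(K) = d = 285

285


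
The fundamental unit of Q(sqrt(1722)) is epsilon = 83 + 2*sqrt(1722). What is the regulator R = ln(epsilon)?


epsilon = 83 + 2*sqrt(1722)
= 165.9940
R = ln(165.9940)
= 5.1120

5.1120


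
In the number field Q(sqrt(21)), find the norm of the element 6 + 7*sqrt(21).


N(a + b*sqrt(d)) = a^2 - d*b^2
= (6)^2 - (21)*(7)^2
= 36 - 1029
= -993

-993


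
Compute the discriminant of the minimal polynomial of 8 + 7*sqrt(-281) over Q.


The element 8 + 7*sqrt(-281) has minimal polynomial:
x^2 - 16*x + 13833
Discriminant = (-16)^2 - 4*(13833)
= 256 - 55332
= -55076

-55076


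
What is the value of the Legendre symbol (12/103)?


p = 103 is prime, so compute (12/103) with the reciprocity algorithm (Jacobi-symbol steps: pull out 2s via (2/n), flip via reciprocity, reduce):
  pull out 2: (2/103) = +1  (since 103 mod 8 = 7)
  pull out 2: (2/103) = +1  (since 103 mod 8 = 7)
  reciprocity: (3/103) -> -(103/3)
  reduce: (1/3)
  (1/3) = 1
Product of signs = -1
(12/103) = -1

-1


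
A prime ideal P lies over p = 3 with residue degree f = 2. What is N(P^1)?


N(P^a) = p^(a*f)
= 3^(1*2)
= 3^2
= 9

9


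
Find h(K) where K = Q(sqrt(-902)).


K = Q(sqrt(-902)). d mod 4 = 2, so D = disc(K) = 4d = -3608
h(K) equals the number of primitive reduced positive-definite forms (a, b, c) = a*x^2 + b*x*y + c*y^2 with b^2 - 4ac = D,
where reduced means |b| <= a <= c, with b >= 0 whenever |b| = a or a = c, and primitive means gcd(a, b, c) = 1.
Reduced forces 3a^2 <= |D| = 3608, so 1 <= a <= 34; b must have the parity of D, and c = (b^2 - D)/(4a) must be an integer >= a.
Enumerate a = 1..34, b in [-a, a]:
  a=1: (1, 0, 902)  [1]
  a=2: (2, 0, 451)  [1]
  a=3: (3, -2, 301), (3, 2, 301)  [2]
  a=4..5: none
  a=6: (6, -4, 151), (6, 4, 151)  [2]
  a=7: (7, -2, 129), (7, 2, 129)  [2]
  a=8: none
  a=9: (9, -8, 102), (9, 8, 102)  [2]
  a=10: none
  a=11: (11, 0, 82)  [1]
  a=12..13: none
  a=14: (14, -12, 67), (14, 12, 67)  [2]
  a=15..16: none
  a=17: (17, -8, 54), (17, 8, 54)  [2]
  a=18: (18, -8, 51), (18, 8, 51)  [2]
  a=19..20: none
  a=21: (21, -16, 46), (21, -2, 43), (21, 2, 43), (21, 16, 46)  [4]
  a=22: (22, 0, 41)  [1]
  a=23: (23, -16, 42), (23, 16, 42)  [2]
  a=24..26: none
  a=27: (27, -8, 34), (27, 8, 34)  [2]
  a=28..30: none
  a=31: (31, -22, 33), (31, 22, 33)  [2]
  a=32..34: none
Total reduced forms: 1 + 1 + 2 + 2 + 2 + 2 + 1 + 2 + 2 + 2 + 4 + 1 + 2 + 2 + 2 = 28
h = 28

28


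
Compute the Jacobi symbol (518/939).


Compute (518/939) via quadratic reciprocity:
  pull out 2: (2/939) = -1  (since 939 mod 8 = 3)
  reciprocity: (259/939) -> -(939/259)
  reduce: (162/259)
  pull out 2: (2/259) = -1  (since 259 mod 8 = 3)
  reciprocity: (81/259) -> +(259/81)
  reduce: (16/81)
  pull out 2: (2/81) = +1  (since 81 mod 8 = 1)
  pull out 2: (2/81) = +1  (since 81 mod 8 = 1)
  pull out 2: (2/81) = +1  (since 81 mod 8 = 1)
  pull out 2: (2/81) = +1  (since 81 mod 8 = 1)
  (1/81) = 1
Product of signs = -1

-1


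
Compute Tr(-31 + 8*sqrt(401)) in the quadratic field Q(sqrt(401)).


Tr(a + b*sqrt(d)) = (a + b*sqrt(d)) + (a - b*sqrt(d)) = 2a
= 2 * (-31)
= -62

-62


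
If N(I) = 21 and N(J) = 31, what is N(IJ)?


N(IJ) = N(I) * N(J)
= 21 * 31
= 651

651


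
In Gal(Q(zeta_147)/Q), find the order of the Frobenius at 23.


The Frobenius at p in Gal(Q(zeta_n)/Q) = (Z/nZ)* is the class of p, so its order is ord_147(23), the smallest k >= 1 with 23^k = 1 mod 147.
n = 147 = 3 * 7^2, phi(147) = 84; the order divides phi(n).
Divisors of 84: 1, 2, 3, 4, 6, 7, 12, 14, 21, 28, 42, 84
Repeated squaring mod 147: 23^1 = 23, 23^2 = 88, 23^4 = 100, 23^8 = 4, 23^16 = 16, 23^32 = 109, 23^64 = 121
Test divisors in increasing order:
  k=1: 23^1 = 23 mod 147
  k=2: 23^2 = 88 mod 147
  k=3: 23^3 = 88 * 23 = 113 mod 147
  k=4: 23^4 = 100 mod 147
  k=6: 23^6 = 100 * 88 = 127 mod 147
  k=7: 23^7 = 100 * 88 * 23 = 128 mod 147
  k=12: 23^12 = 4 * 100 = 106 mod 147
  k=14: 23^14 = 4 * 100 * 88 = 67 mod 147
  k=21: 23^21 = 16 * 100 * 23 = 50 mod 147
  k=28: 23^28 = 16 * 4 * 100 = 79 mod 147
  k=42: 23^42 = 109 * 4 * 88 = 1 mod 147  <- first divisor giving 1
Order = 42

42


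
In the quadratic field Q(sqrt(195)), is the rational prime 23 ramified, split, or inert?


K = Q(sqrt(195)). Since d mod 4 = 3, disc(K) = 780.
Check p | disc: 780 mod 23 = 21.
p does not divide disc. Compute Legendre symbol (d/p):
11^((23-1)/2) mod 23 = -1
(d/p) = -1, so p is inert: (p) stays prime with e=1, f=2, g=1.
Therefore p is inert.

inert


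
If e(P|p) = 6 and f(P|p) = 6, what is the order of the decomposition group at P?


|D_P| = e * f
= 6 * 6
= 36

36


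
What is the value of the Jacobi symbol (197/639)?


Compute (197/639) via quadratic reciprocity:
  reciprocity: (197/639) -> +(639/197)
  reduce: (48/197)
  pull out 2: (2/197) = -1  (since 197 mod 8 = 5)
  pull out 2: (2/197) = -1  (since 197 mod 8 = 5)
  pull out 2: (2/197) = -1  (since 197 mod 8 = 5)
  pull out 2: (2/197) = -1  (since 197 mod 8 = 5)
  reciprocity: (3/197) -> +(197/3)
  reduce: (2/3)
  pull out 2: (2/3) = -1  (since 3 mod 8 = 3)
  (1/3) = 1
Product of signs = -1

-1


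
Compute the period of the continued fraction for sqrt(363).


Run the CF algorithm for sqrt(363).
a_0 = floor(sqrt(363)) = 19; set m_0=0, q_0=1.
Recurrence: m' = q*a - m,  q' = (d - m'^2)/q,  a' = floor((a_0 + m')/q').
  step 1: m=19, q=2, a=19
  step 2: m=19, q=1, a=38
a_2 = 2*a_0 = 38, so the period closes here.
sqrt(363) = [19; 19, 38]
Period length = 2

2


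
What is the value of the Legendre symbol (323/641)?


p = 641 is prime, so compute (323/641) with the reciprocity algorithm (Jacobi-symbol steps: pull out 2s via (2/n), flip via reciprocity, reduce):
  reciprocity: (323/641) -> +(641/323)
  reduce: (318/323)
  pull out 2: (2/323) = -1  (since 323 mod 8 = 3)
  reciprocity: (159/323) -> -(323/159)
  reduce: (5/159)
  reciprocity: (5/159) -> +(159/5)
  reduce: (4/5)
  pull out 2: (2/5) = -1  (since 5 mod 8 = 5)
  pull out 2: (2/5) = -1  (since 5 mod 8 = 5)
  (1/5) = 1
Product of signs = 1
(323/641) = 1

1


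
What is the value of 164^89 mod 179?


p = 179 is prime and the exponent is (p-1)/2 = 89, so by Euler's criterion 164^89 = (164/179) = +1 or -1 mod 179.
Compute by square-and-multiply:
  89 = 64 + 16 + 8 + 1 (binary 1011001)
  Repeated squaring mod 179: 164^1 = 164, 164^2 = 46, 164^4 = 147, 164^8 = 129, 164^16 = 173, 164^32 = 36, 164^64 = 43
  164^89 = 164^64 * 164^16 * 164^8 * 164^1 = 43 * 173 * 129 * 164 mod 179
    43 * 173 = 7439 = 100 mod 179
    100 * 129 = 12900 = 12 mod 179
    12 * 164 = 1968 = 178 mod 179
  164^89 = 178 mod 179
Result 178 = p - 1 = -1 mod 179: 164 is a quadratic non-residue mod 179. As a residue in [0, p-1] the value is 178.
164^89 mod 179 = 178

178


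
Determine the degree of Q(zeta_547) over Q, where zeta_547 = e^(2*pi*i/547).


The degree equals Euler's totient phi(547).
547 = 547
phi(547) = 546

546


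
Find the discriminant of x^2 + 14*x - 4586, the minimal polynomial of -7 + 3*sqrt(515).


The element -7 + 3*sqrt(515) has minimal polynomial:
x^2 + 14*x - 4586
Discriminant = (14)^2 - 4*(-4586)
= 196 + 18344
= 18540

18540


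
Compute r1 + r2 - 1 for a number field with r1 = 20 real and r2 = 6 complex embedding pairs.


By Dirichlet's unit theorem:
rank = r1 + r2 - 1
= 20 + 6 - 1
= 25

25


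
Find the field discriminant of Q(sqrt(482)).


For K = Q(sqrt(d)) with d squarefree: disc(K) = d if d = 1 mod 4, and disc(K) = 4d if d = 2 or 3 mod 4.
Here d = 482, and d mod 4 = 2.
d = 2 mod 4, not 1 (O_K = Z[sqrt(d)]), so disc(K) = 4d = 4 * (482) = 1928

1928


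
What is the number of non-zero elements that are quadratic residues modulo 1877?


For prime p, the number of non-zero quadratic residues is (p-1)/2.
= (1877-1)/2
= 938

938


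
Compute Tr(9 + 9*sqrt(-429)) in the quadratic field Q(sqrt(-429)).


Tr(a + b*sqrt(d)) = (a + b*sqrt(d)) + (a - b*sqrt(d)) = 2a
= 2 * (9)
= 18

18


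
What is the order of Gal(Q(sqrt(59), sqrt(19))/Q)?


The 2 square roots of distinct primes are multiplicatively independent over Q,
so [K:Q] = 2^2 and Gal(K/Q) is isomorphic to (Z/2Z)^2.
|Gal| = 2^2 = 4

4


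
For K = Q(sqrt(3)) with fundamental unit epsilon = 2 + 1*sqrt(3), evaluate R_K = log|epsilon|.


epsilon = 2 + 1*sqrt(3)
= 3.7321
R = ln(3.7321)
= 1.3170

1.3170


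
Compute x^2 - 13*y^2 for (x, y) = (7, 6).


x^2 - d*y^2
= 7^2 - 13*6^2
= 49 - 468
= -419

-419


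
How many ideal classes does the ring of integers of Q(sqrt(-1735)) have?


K = Q(sqrt(-1735)). d mod 4 = 1, so D = disc(K) = d = -1735
h(K) equals the number of primitive reduced positive-definite forms (a, b, c) = a*x^2 + b*x*y + c*y^2 with b^2 - 4ac = D,
where reduced means |b| <= a <= c, with b >= 0 whenever |b| = a or a = c, and primitive means gcd(a, b, c) = 1.
Reduced forces 3a^2 <= |D| = 1735, so 1 <= a <= 24; b must have the parity of D, and c = (b^2 - D)/(4a) must be an integer >= a.
Enumerate a = 1..24, b in [-a, a]:
  a=1: (1, 1, 434)  [1]
  a=2: (2, -1, 217), (2, 1, 217)  [2]
  a=3: none
  a=4: (4, -3, 109), (4, 3, 109)  [2]
  a=5: (5, 5, 88)  [1]
  a=6: none
  a=7: (7, -1, 62), (7, 1, 62)  [2]
  a=8: (8, -5, 55), (8, 5, 55)  [2]
  a=9: none
  a=10: (10, -5, 44), (10, 5, 44)  [2]
  a=11: (11, -5, 40), (11, 5, 40)  [2]
  a=12..13: none
  a=14: (14, -13, 34), (14, -1, 31), (14, 1, 31), (14, 13, 34)  [4]
  a=15: none
  a=16: (16, -11, 29), (16, 11, 29)  [2]
  a=17: (17, -13, 28), (17, 13, 28)  [2]
  a=18..19: none
  a=20: (20, -5, 22), (20, 5, 22)  [2]
  a=21: none
  a=22: (22, -17, 23), (22, 17, 23)  [2]
  a=23..24: none
Total reduced forms: 1 + 2 + 2 + 1 + 2 + 2 + 2 + 2 + 4 + 2 + 2 + 2 + 2 = 26
h = 26

26


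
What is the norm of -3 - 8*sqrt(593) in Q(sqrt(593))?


N(a + b*sqrt(d)) = a^2 - d*b^2
= (-3)^2 - (593)*(-8)^2
= 9 - 37952
= -37943

-37943


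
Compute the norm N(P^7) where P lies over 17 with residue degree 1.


N(P^a) = p^(a*f)
= 17^(7*1)
= 17^7
= 410338673

410338673


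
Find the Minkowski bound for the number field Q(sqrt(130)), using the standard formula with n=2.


d = 130, d mod 4 = 2, so disc(K) = 4d = 520; |disc(K)| = 520
Real quadratic field, so n = 2, s = r2 = 0, r1 = 2
M = (n!/n^n) * (4/pi)^s * sqrt(|disc(K)|) = (2!/2^2) * (4/pi)^0 * sqrt(520)
= 0.5 * 1.000000 * 22.803509
= 11.4018

11.4018


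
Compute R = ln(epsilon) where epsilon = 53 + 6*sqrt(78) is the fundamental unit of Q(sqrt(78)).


epsilon = 53 + 6*sqrt(78)
= 105.9906
R = ln(105.9906)
= 4.6634

4.6634


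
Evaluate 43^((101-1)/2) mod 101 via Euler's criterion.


p = 101 is prime and the exponent is (p-1)/2 = 50, so by Euler's criterion 43^50 = (43/101) = +1 or -1 mod 101.
Compute by square-and-multiply:
  50 = 32 + 16 + 2 (binary 110010)
  Repeated squaring mod 101: 43^1 = 43, 43^2 = 31, 43^4 = 52, 43^8 = 78, 43^16 = 24, 43^32 = 71
  43^50 = 43^32 * 43^16 * 43^2 = 71 * 24 * 31 mod 101
    71 * 24 = 1704 = 88 mod 101
    88 * 31 = 2728 = 1 mod 101
  43^50 = 1 mod 101
Result 1: 43 is a quadratic residue mod 101.
43^50 mod 101 = 1

1


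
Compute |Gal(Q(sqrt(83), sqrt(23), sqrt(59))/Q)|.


The 3 square roots of distinct primes are multiplicatively independent over Q,
so [K:Q] = 2^3 and Gal(K/Q) is isomorphic to (Z/2Z)^3.
|Gal| = 2^3 = 8

8


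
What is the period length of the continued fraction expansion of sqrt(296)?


Run the CF algorithm for sqrt(296).
a_0 = floor(sqrt(296)) = 17; set m_0=0, q_0=1.
Recurrence: m' = q*a - m,  q' = (d - m'^2)/q,  a' = floor((a_0 + m')/q').
  step 1: m=17, q=7, a=4
  step 2: m=11, q=25, a=1
  step 3: m=14, q=4, a=7
  step 4: m=14, q=25, a=1
  step 5: m=11, q=7, a=4
  step 6: m=17, q=1, a=34
a_6 = 2*a_0 = 34, so the period closes here.
sqrt(296) = [17; 4, 1, 7, 1, 4, 34]
Period length = 6

6


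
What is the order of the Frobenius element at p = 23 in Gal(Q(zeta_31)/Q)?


The Frobenius at p in Gal(Q(zeta_n)/Q) = (Z/nZ)* is the class of p, so its order is ord_31(23), the smallest k >= 1 with 23^k = 1 mod 31.
n = 31 = 31, phi(31) = 30; the order divides phi(n).
Divisors of 30: 1, 2, 3, 5, 6, 10, 15, 30
Repeated squaring mod 31: 23^1 = 23, 23^2 = 2, 23^4 = 4, 23^8 = 16, 23^16 = 8
Test divisors in increasing order:
  k=1: 23^1 = 23 mod 31
  k=2: 23^2 = 2 mod 31
  k=3: 23^3 = 2 * 23 = 15 mod 31
  k=5: 23^5 = 4 * 23 = 30 mod 31
  k=6: 23^6 = 4 * 2 = 8 mod 31
  k=10: 23^10 = 16 * 2 = 1 mod 31  <- first divisor giving 1
Order = 10

10


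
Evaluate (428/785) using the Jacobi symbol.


Compute (428/785) via quadratic reciprocity:
  pull out 2: (2/785) = +1  (since 785 mod 8 = 1)
  pull out 2: (2/785) = +1  (since 785 mod 8 = 1)
  reciprocity: (107/785) -> +(785/107)
  reduce: (36/107)
  pull out 2: (2/107) = -1  (since 107 mod 8 = 3)
  pull out 2: (2/107) = -1  (since 107 mod 8 = 3)
  reciprocity: (9/107) -> +(107/9)
  reduce: (8/9)
  pull out 2: (2/9) = +1  (since 9 mod 8 = 1)
  pull out 2: (2/9) = +1  (since 9 mod 8 = 1)
  pull out 2: (2/9) = +1  (since 9 mod 8 = 1)
  (1/9) = 1
Product of signs = 1

1


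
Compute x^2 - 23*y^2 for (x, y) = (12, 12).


x^2 - d*y^2
= 12^2 - 23*12^2
= 144 - 3312
= -3168

-3168


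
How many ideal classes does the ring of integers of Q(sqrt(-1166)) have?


K = Q(sqrt(-1166)). d mod 4 = 2, so D = disc(K) = 4d = -4664
h(K) equals the number of primitive reduced positive-definite forms (a, b, c) = a*x^2 + b*x*y + c*y^2 with b^2 - 4ac = D,
where reduced means |b| <= a <= c, with b >= 0 whenever |b| = a or a = c, and primitive means gcd(a, b, c) = 1.
Reduced forces 3a^2 <= |D| = 4664, so 1 <= a <= 39; b must have the parity of D, and c = (b^2 - D)/(4a) must be an integer >= a.
Enumerate a = 1..39, b in [-a, a]:
  a=1: (1, 0, 1166)  [1]
  a=2: (2, 0, 583)  [1]
  a=3: (3, -2, 389), (3, 2, 389)  [2]
  a=4: none
  a=5: (5, -4, 234), (5, 4, 234)  [2]
  a=6: (6, -4, 195), (6, 4, 195)  [2]
  a=7..8: none
  a=9: (9, -4, 130), (9, 4, 130)  [2]
  a=10: (10, -4, 117), (10, 4, 117)  [2]
  a=11: (11, 0, 106)  [1]
  a=12: none
  a=13: (13, -4, 90), (13, 4, 90)  [2]
  a=14: none
  a=15: (15, -14, 81), (15, -4, 78), (15, 4, 78), (15, 14, 81)  [4]
  a=16..17: none
  a=18: (18, -4, 65), (18, 4, 65)  [2]
  a=19..21: none
  a=22: (22, 0, 53)  [1]
  a=23..24: none
  a=25: (25, -6, 47), (25, 6, 47)  [2]
  a=26: (26, -4, 45), (26, 4, 45)  [2]
  a=27: (27, -14, 45), (27, 14, 45)  [2]
  a=28: none
  a=29: (29, -18, 43), (29, 18, 43)  [2]
  a=30: (30, -16, 41), (30, -4, 39), (30, 4, 39), (30, 16, 41)  [4]
  a=31..32: none
  a=33: (33, -22, 39), (33, 22, 39)  [2]
  a=34..39: none
Total reduced forms: 1 + 1 + 2 + 2 + 2 + 2 + 2 + 1 + 2 + 4 + 2 + 1 + 2 + 2 + 2 + 2 + 4 + 2 = 36
h = 36

36


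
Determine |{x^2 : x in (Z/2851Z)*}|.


For prime p, the number of non-zero quadratic residues is (p-1)/2.
= (2851-1)/2
= 1425

1425


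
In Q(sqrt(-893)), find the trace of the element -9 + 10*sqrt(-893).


Tr(a + b*sqrt(d)) = (a + b*sqrt(d)) + (a - b*sqrt(d)) = 2a
= 2 * (-9)
= -18

-18


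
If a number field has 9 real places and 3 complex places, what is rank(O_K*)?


By Dirichlet's unit theorem:
rank = r1 + r2 - 1
= 9 + 3 - 1
= 11

11


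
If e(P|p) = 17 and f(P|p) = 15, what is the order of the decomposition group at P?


|D_P| = e * f
= 17 * 15
= 255

255


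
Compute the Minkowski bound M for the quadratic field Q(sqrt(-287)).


d = -287, d mod 4 = 1, so disc(K) = d = -287; |disc(K)| = 287
Imaginary quadratic field, so n = 2, s = r2 = 1, r1 = 0
M = (n!/n^n) * (4/pi)^s * sqrt(|disc(K)|) = (2!/2^2) * (4/pi)^1 * sqrt(287)
= 0.5 * 1.273240 * 16.941074
= 10.7850

10.7850


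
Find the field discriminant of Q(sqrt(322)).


For K = Q(sqrt(d)) with d squarefree: disc(K) = d if d = 1 mod 4, and disc(K) = 4d if d = 2 or 3 mod 4.
Here d = 322, and d mod 4 = 2.
d = 2 mod 4, not 1 (O_K = Z[sqrt(d)]), so disc(K) = 4d = 4 * (322) = 1288

1288


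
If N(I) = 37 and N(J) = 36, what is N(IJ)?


N(IJ) = N(I) * N(J)
= 37 * 36
= 1332

1332


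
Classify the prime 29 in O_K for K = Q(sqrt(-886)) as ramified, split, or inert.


K = Q(sqrt(-886)). Since d mod 4 = 2, disc(K) = -3544.
Check p | disc: -3544 mod 29 = 23.
p does not divide disc. Compute Legendre symbol (d/p):
13^((29-1)/2) mod 29 = 1
(d/p) = 1, so p splits: (p) = P*P' with e=1, f=1, g=2.
Therefore p is split.

split


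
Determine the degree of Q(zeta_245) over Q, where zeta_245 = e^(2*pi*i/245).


The degree equals Euler's totient phi(245).
245 = 5 * 7^2
phi(245) = 168

168


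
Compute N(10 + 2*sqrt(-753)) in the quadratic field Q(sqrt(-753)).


N(a + b*sqrt(d)) = a^2 - d*b^2
= (10)^2 - (-753)*(2)^2
= 100 + 3012
= 3112

3112


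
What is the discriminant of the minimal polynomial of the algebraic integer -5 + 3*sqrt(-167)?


The element -5 + 3*sqrt(-167) has minimal polynomial:
x^2 + 10*x + 1528
Discriminant = (10)^2 - 4*(1528)
= 100 - 6112
= -6012

-6012


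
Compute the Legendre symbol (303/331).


p = 331 is prime, so compute (303/331) with the reciprocity algorithm (Jacobi-symbol steps: pull out 2s via (2/n), flip via reciprocity, reduce):
  reciprocity: (303/331) -> -(331/303)
  reduce: (28/303)
  pull out 2: (2/303) = +1  (since 303 mod 8 = 7)
  pull out 2: (2/303) = +1  (since 303 mod 8 = 7)
  reciprocity: (7/303) -> -(303/7)
  reduce: (2/7)
  pull out 2: (2/7) = +1  (since 7 mod 8 = 7)
  (1/7) = 1
Product of signs = 1
(303/331) = 1

1


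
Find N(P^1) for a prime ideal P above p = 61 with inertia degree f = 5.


N(P^a) = p^(a*f)
= 61^(1*5)
= 61^5
= 844596301

844596301


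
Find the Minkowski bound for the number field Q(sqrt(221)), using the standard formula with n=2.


d = 221, d mod 4 = 1, so disc(K) = d = 221; |disc(K)| = 221
Real quadratic field, so n = 2, s = r2 = 0, r1 = 2
M = (n!/n^n) * (4/pi)^s * sqrt(|disc(K)|) = (2!/2^2) * (4/pi)^0 * sqrt(221)
= 0.5 * 1.000000 * 14.866069
= 7.4330

7.4330


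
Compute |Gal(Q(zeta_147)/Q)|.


|Gal(Q(zeta_147)/Q)| = phi(147)
= 84

84
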